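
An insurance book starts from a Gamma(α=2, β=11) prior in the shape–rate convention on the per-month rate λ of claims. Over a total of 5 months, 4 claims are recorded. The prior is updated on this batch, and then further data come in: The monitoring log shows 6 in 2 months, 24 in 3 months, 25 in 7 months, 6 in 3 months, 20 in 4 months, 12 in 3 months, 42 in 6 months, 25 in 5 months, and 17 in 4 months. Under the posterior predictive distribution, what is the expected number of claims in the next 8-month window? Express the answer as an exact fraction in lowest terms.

Total count 4 over total exposure 5 months.
After the first batch: Gamma(2 + 4, 11 + 5) = Gamma(6, 16).
Total count: 6 + 24 + 25 + 6 + 20 + 12 + 42 + 25 + 17 = 177.
Total exposure: 2 + 3 + 7 + 3 + 4 + 3 + 6 + 5 + 4 = 37 months.
After the second batch: Gamma(6 + 177, 16 + 37) = Gamma(183, 53).
Predictive mean over an 8-month window = T·E[λ|data] = 8·183/53 = 1464/53.

1464/53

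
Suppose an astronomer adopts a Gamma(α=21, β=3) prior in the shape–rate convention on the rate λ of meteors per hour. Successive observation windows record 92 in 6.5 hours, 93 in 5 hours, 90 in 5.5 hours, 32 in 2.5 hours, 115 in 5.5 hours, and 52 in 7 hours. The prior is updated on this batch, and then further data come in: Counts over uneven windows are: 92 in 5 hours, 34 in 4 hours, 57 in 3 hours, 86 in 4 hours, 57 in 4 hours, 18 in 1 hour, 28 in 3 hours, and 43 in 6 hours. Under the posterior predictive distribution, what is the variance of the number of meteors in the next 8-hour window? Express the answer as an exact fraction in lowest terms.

8176/65

Total count: 92 + 93 + 90 + 32 + 115 + 52 = 474.
Total exposure: 6.5 + 5 + 5.5 + 2.5 + 5.5 + 7 = 32 hours.
After the first batch: Gamma(21 + 474, 3 + 32) = Gamma(495, 35).
Total count: 92 + 34 + 57 + 86 + 57 + 18 + 28 + 43 = 415.
Total exposure: 5 + 4 + 3 + 4 + 4 + 1 + 3 + 6 = 30 hours.
After the second batch: Gamma(495 + 415, 35 + 30) = Gamma(910, 65).
The posterior predictive for a window of length T is Negative Binomial with variance T·α'·(β'+T)/β'² = 8·910·73/4225 = 8176/65.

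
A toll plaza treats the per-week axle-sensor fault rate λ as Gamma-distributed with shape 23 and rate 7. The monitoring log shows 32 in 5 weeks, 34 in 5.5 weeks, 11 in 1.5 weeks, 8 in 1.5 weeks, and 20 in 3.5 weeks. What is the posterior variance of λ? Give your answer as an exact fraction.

2/9

Total count: 32 + 34 + 11 + 8 + 20 = 105.
Total exposure: 5 + 5.5 + 1.5 + 1.5 + 3.5 = 17 weeks.
Posterior: α' = 23 + 105 = 128, β' = 7 + 17 = 24.
Posterior variance = α'/β'² = 128/576 = 2/9.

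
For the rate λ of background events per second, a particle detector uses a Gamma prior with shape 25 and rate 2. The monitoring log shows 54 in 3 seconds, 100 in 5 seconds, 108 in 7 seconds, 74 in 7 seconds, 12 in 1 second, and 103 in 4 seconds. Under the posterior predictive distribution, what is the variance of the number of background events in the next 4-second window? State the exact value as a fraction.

62832/841

Total count: 54 + 100 + 108 + 74 + 12 + 103 = 451.
Total exposure: 3 + 5 + 7 + 7 + 1 + 4 = 27 seconds.
By Gamma–Poisson conjugacy, the posterior is Gamma(α + Σx, β + Σt) = Gamma(25 + 451, 2 + 27) = Gamma(476, 29).
The posterior predictive for a window of length T is Negative Binomial with variance T·α'·(β'+T)/β'² = 4·476·33/841 = 62832/841.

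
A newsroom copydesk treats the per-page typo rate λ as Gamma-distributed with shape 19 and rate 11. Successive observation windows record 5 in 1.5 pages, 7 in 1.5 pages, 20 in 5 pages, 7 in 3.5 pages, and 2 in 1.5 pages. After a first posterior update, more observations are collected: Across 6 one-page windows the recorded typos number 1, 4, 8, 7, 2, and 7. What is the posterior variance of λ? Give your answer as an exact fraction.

89/900

Total count: 5 + 7 + 20 + 7 + 2 = 41.
Total exposure: 1.5 + 1.5 + 5 + 3.5 + 1.5 = 13 pages.
After the first batch: Gamma(19 + 41, 11 + 13) = Gamma(60, 24).
Total count: 1 + 4 + 8 + 7 + 2 + 7 = 29.
Total exposure: 6 pages.
After the second batch: Gamma(60 + 29, 24 + 6) = Gamma(89, 30).
Posterior variance = α'/β'² = 89/900.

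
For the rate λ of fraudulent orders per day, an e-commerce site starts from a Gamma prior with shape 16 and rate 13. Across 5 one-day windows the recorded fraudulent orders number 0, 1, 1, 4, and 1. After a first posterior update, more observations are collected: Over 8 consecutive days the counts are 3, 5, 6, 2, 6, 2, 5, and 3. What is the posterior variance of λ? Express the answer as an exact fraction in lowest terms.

Total count: 0 + 1 + 1 + 4 + 1 = 7.
Total exposure: 5 days.
After the first batch: Gamma(16 + 7, 13 + 5) = Gamma(23, 18).
Total count: 3 + 5 + 6 + 2 + 6 + 2 + 5 + 3 = 32.
Total exposure: 8 days.
After the second batch: Gamma(23 + 32, 18 + 8) = Gamma(55, 26).
Posterior variance = α'/β'² = 55/676.

55/676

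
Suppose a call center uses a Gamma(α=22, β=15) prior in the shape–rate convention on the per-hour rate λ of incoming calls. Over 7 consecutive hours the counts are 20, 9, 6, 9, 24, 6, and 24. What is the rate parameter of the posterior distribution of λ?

Total count: 20 + 9 + 6 + 9 + 24 + 6 + 24 = 98.
Total exposure: 7 hours.
Conjugate update: add total count to the shape and total exposure to the rate, giving Gamma(120, 22).

22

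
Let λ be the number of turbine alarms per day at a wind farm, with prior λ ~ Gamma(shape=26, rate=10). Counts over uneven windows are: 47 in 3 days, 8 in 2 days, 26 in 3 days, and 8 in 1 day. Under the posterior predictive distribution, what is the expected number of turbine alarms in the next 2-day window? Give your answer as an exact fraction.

Total count: 47 + 8 + 26 + 8 = 89.
Total exposure: 3 + 2 + 3 + 1 = 9 days.
By Gamma–Poisson conjugacy, the posterior is Gamma(α + Σx, β + Σt) = Gamma(26 + 89, 10 + 9) = Gamma(115, 19).
Predictive mean over a 2-day window = T·E[λ|data] = 2·115/19 = 230/19.

230/19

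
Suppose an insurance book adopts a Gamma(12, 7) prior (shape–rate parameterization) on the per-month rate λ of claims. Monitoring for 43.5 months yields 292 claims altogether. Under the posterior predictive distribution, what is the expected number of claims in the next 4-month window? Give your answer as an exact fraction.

Total count 292 over total exposure 43.5 months.
The Gamma prior is conjugate for the Poisson rate, so λ | data ~ Gamma(12+292, 7+43.5) = Gamma(304, 101/2).
Predictive mean over a 4-month window = T·E[λ|data] = 4·304/(101/2) = 2432/101.

2432/101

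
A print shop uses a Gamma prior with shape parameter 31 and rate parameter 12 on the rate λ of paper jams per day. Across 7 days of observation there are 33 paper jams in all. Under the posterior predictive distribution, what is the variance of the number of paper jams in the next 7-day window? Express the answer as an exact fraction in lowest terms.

Total count 33 over total exposure 7 days.
Gamma(α, β) with Poisson data over total exposure Σt gives posterior Gamma(α+Σx, β+Σt) = Gamma(64, 19).
The posterior predictive for a window of length T is Negative Binomial with variance T·α'·(β'+T)/β'² = 7·64·26/361 = 11648/361.

11648/361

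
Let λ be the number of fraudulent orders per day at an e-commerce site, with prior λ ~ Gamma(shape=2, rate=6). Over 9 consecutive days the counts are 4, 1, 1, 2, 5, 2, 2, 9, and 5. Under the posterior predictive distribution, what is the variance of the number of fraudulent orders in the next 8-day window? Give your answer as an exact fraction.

Total count: 4 + 1 + 1 + 2 + 5 + 2 + 2 + 9 + 5 = 31.
Total exposure: 9 days.
Posterior: α' = 2 + 31 = 33, β' = 6 + 9 = 15.
The posterior predictive for a window of length T is Negative Binomial with variance T·α'·(β'+T)/β'² = 8·33·23/225 = 2024/75.

2024/75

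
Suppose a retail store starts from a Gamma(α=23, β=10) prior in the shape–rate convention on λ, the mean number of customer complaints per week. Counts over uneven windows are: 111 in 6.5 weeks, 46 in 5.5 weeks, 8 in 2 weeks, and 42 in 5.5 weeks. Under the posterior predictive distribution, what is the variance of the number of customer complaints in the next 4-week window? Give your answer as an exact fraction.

Total count: 111 + 46 + 8 + 42 = 207.
Total exposure: 6.5 + 5.5 + 2 + 5.5 = 19.5 weeks.
Gamma(α, β) with Poisson data over total exposure Σt gives posterior Gamma(α+Σx, β+Σt) = Gamma(230, 59/2).
The posterior predictive for a window of length T is Negative Binomial with variance T·α'·(β'+T)/β'² = 4·230·(67/2)/(3481/4) = 123280/3481.

123280/3481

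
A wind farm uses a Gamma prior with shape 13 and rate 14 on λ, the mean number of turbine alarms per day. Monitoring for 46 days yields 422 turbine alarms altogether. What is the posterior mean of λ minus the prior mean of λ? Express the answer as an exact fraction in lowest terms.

Total count 422 over total exposure 46 days.
Conjugate update: add total count to the shape and total exposure to the rate, giving Gamma(435, 60).
Posterior mean = 435/60 = 29/4; prior mean = 13/14 = 13/14. Difference = 29/4 − 13/14 = 177/28.

177/28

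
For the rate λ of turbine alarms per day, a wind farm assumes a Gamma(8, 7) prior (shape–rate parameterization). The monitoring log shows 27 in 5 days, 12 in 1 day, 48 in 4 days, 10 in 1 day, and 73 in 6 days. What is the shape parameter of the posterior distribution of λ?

178

Total count: 27 + 12 + 48 + 10 + 73 = 170.
Total exposure: 5 + 1 + 4 + 1 + 6 = 17 days.
The Gamma prior is conjugate for the Poisson rate, so λ | data ~ Gamma(8+170, 7+17) = Gamma(178, 24).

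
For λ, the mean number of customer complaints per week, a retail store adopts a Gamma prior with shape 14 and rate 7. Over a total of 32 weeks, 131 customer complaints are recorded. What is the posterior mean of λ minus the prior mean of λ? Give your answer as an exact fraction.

Total count 131 over total exposure 32 weeks.
Gamma(α, β) with Poisson data over total exposure Σt gives posterior Gamma(α+Σx, β+Σt) = Gamma(145, 39).
Posterior mean = 145/39 = 145/39; prior mean = 14/7 = 2. Difference = 145/39 − 2 = 67/39.

67/39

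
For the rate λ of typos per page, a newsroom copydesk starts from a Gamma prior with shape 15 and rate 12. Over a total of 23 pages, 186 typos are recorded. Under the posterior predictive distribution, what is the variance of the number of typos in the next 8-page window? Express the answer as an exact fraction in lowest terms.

69144/1225

Total count 186 over total exposure 23 pages.
By Gamma–Poisson conjugacy, the posterior is Gamma(α + Σx, β + Σt) = Gamma(15 + 186, 12 + 23) = Gamma(201, 35).
The posterior predictive for a window of length T is Negative Binomial with variance T·α'·(β'+T)/β'² = 8·201·43/1225 = 69144/1225.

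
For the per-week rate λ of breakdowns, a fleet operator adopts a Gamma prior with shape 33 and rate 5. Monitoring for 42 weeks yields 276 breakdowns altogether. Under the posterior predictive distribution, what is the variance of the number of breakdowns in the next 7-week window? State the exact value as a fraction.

Total count 276 over total exposure 42 weeks.
Posterior: α' = 33 + 276 = 309, β' = 5 + 42 = 47.
The posterior predictive for a window of length T is Negative Binomial with variance T·α'·(β'+T)/β'² = 7·309·54/2209 = 116802/2209.

116802/2209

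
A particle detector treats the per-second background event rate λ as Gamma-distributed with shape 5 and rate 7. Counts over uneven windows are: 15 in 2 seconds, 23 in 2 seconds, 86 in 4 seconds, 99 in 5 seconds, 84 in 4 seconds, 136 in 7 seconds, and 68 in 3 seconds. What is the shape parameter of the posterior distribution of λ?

516

Total count: 15 + 23 + 86 + 99 + 84 + 136 + 68 = 511.
Total exposure: 2 + 2 + 4 + 5 + 4 + 7 + 3 = 27 seconds.
Conjugate update: add total count to the shape and total exposure to the rate, giving Gamma(516, 34).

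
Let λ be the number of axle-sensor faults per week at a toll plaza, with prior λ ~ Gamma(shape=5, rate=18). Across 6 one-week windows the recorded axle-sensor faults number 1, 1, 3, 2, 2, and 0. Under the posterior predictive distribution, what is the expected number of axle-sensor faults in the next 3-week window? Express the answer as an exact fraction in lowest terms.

Total count: 1 + 1 + 3 + 2 + 2 + 0 = 9.
Total exposure: 6 weeks.
Conjugate update: add total count to the shape and total exposure to the rate, giving Gamma(14, 24).
Predictive mean over a 3-week window = T·E[λ|data] = 3·14/24 = 7/4.

7/4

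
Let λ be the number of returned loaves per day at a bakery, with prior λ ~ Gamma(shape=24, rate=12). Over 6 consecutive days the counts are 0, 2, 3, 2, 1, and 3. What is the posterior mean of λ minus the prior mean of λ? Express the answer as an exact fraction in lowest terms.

-1/18

Total count: 0 + 2 + 3 + 2 + 1 + 3 = 11.
Total exposure: 6 days.
The Gamma prior is conjugate for the Poisson rate, so λ | data ~ Gamma(24+11, 12+6) = Gamma(35, 18).
Posterior mean = 35/18 = 35/18; prior mean = 24/12 = 2. Difference = 35/18 − 2 = -1/18.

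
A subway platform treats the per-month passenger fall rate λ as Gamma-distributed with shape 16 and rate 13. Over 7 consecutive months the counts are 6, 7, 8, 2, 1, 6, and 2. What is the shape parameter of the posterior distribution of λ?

Total count: 6 + 7 + 8 + 2 + 1 + 6 + 2 = 32.
Total exposure: 7 months.
Posterior: α' = 16 + 32 = 48, β' = 13 + 7 = 20.

48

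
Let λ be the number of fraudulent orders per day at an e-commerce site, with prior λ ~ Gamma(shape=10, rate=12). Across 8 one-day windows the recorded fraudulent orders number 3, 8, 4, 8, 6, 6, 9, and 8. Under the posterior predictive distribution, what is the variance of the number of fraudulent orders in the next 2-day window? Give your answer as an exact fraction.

341/50

Total count: 3 + 8 + 4 + 8 + 6 + 6 + 9 + 8 = 52.
Total exposure: 8 days.
Gamma(α, β) with Poisson data over total exposure Σt gives posterior Gamma(α+Σx, β+Σt) = Gamma(62, 20).
The posterior predictive for a window of length T is Negative Binomial with variance T·α'·(β'+T)/β'² = 2·62·22/400 = 341/50.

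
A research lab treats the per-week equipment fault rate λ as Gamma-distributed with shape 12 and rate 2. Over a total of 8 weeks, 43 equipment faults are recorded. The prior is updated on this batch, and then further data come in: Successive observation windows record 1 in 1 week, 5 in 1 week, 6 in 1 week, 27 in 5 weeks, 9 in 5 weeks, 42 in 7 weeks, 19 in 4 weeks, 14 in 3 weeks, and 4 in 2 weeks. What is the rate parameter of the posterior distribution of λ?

Total count 43 over total exposure 8 weeks.
After the first batch: Gamma(12 + 43, 2 + 8) = Gamma(55, 10).
Total count: 1 + 5 + 6 + 27 + 9 + 42 + 19 + 14 + 4 = 127.
Total exposure: 1 + 1 + 1 + 5 + 5 + 7 + 4 + 3 + 2 = 29 weeks.
After the second batch: Gamma(55 + 127, 10 + 29) = Gamma(182, 39).

39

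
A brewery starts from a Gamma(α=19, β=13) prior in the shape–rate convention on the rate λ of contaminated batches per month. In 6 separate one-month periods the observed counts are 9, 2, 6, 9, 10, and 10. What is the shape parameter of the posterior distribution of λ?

Total count: 9 + 2 + 6 + 9 + 10 + 10 = 46.
Total exposure: 6 months.
Conjugate update: add total count to the shape and total exposure to the rate, giving Gamma(65, 19).

65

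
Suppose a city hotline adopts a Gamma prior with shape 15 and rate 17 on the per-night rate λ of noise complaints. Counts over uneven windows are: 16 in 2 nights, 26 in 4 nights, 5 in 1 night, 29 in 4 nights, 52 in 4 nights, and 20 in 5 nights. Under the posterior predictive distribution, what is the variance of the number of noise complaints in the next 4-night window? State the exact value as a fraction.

26732/1369

Total count: 16 + 26 + 5 + 29 + 52 + 20 = 148.
Total exposure: 2 + 4 + 1 + 4 + 4 + 5 = 20 nights.
By Gamma–Poisson conjugacy, the posterior is Gamma(α + Σx, β + Σt) = Gamma(15 + 148, 17 + 20) = Gamma(163, 37).
The posterior predictive for a window of length T is Negative Binomial with variance T·α'·(β'+T)/β'² = 4·163·41/1369 = 26732/1369.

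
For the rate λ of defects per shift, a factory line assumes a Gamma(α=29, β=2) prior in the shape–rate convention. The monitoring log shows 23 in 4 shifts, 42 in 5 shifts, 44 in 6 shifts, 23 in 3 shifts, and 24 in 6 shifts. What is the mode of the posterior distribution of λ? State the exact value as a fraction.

92/13

Total count: 23 + 42 + 44 + 23 + 24 = 156.
Total exposure: 4 + 5 + 6 + 3 + 6 = 24 shifts.
Conjugate update: add total count to the shape and total exposure to the rate, giving Gamma(185, 26).
Posterior mode = (α'−1)/β' = 184/26 = 92/13.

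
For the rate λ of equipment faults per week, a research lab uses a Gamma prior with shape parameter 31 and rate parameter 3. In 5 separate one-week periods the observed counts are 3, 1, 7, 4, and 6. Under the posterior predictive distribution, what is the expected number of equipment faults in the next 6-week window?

39

Total count: 3 + 1 + 7 + 4 + 6 = 21.
Total exposure: 5 weeks.
Gamma(α, β) with Poisson data over total exposure Σt gives posterior Gamma(α+Σx, β+Σt) = Gamma(52, 8).
Predictive mean over a 6-week window = T·E[λ|data] = 6·52/8 = 39.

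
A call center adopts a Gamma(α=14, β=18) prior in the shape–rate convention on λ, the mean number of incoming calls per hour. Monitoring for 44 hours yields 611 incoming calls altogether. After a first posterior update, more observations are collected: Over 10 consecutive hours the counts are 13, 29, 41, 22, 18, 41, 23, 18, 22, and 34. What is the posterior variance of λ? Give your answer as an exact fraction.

443/2592

Total count 611 over total exposure 44 hours.
After the first batch: Gamma(14 + 611, 18 + 44) = Gamma(625, 62).
Total count: 13 + 29 + 41 + 22 + 18 + 41 + 23 + 18 + 22 + 34 = 261.
Total exposure: 10 hours.
After the second batch: Gamma(625 + 261, 62 + 10) = Gamma(886, 72).
Posterior variance = α'/β'² = 886/5184 = 443/2592.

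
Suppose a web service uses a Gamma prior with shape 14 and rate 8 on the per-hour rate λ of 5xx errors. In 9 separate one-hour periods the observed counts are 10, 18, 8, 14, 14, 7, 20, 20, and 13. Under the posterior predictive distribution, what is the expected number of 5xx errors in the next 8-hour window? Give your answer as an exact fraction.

Total count: 10 + 18 + 8 + 14 + 14 + 7 + 20 + 20 + 13 = 124.
Total exposure: 9 hours.
By Gamma–Poisson conjugacy, the posterior is Gamma(α + Σx, β + Σt) = Gamma(14 + 124, 8 + 9) = Gamma(138, 17).
Predictive mean over an 8-hour window = T·E[λ|data] = 8·138/17 = 1104/17.

1104/17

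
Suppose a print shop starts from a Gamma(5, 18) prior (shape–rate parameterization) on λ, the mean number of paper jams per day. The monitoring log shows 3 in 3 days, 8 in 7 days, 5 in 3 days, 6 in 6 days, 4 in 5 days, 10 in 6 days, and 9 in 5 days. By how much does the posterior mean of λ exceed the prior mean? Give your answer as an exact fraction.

Total count: 3 + 8 + 5 + 6 + 4 + 10 + 9 = 45.
Total exposure: 3 + 7 + 3 + 6 + 5 + 6 + 5 = 35 days.
By Gamma–Poisson conjugacy, the posterior is Gamma(α + Σx, β + Σt) = Gamma(5 + 45, 18 + 35) = Gamma(50, 53).
Posterior mean = 50/53 = 50/53; prior mean = 5/18 = 5/18. Difference = 50/53 − 5/18 = 635/954.

635/954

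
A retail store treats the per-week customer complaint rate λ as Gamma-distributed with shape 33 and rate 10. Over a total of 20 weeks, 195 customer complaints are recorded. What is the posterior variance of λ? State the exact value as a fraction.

Total count 195 over total exposure 20 weeks.
Conjugate update: add total count to the shape and total exposure to the rate, giving Gamma(228, 30).
Posterior variance = α'/β'² = 228/900 = 19/75.

19/75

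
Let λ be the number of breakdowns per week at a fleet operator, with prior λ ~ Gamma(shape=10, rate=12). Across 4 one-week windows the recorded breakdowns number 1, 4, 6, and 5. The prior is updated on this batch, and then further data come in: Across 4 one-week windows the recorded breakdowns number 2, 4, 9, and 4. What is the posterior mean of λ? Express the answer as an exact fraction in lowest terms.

Total count: 1 + 4 + 6 + 5 = 16.
Total exposure: 4 weeks.
After the first batch: Gamma(10 + 16, 12 + 4) = Gamma(26, 16).
Total count: 2 + 4 + 9 + 4 = 19.
Total exposure: 4 weeks.
After the second batch: Gamma(26 + 19, 16 + 4) = Gamma(45, 20).
Posterior mean = α'/β' = 45/20 = 9/4.

9/4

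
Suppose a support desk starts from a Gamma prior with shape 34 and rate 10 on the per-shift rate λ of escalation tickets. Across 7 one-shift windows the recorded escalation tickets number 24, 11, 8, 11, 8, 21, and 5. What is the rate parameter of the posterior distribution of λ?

17

Total count: 24 + 11 + 8 + 11 + 8 + 21 + 5 = 88.
Total exposure: 7 shifts.
Conjugate update: add total count to the shape and total exposure to the rate, giving Gamma(122, 17).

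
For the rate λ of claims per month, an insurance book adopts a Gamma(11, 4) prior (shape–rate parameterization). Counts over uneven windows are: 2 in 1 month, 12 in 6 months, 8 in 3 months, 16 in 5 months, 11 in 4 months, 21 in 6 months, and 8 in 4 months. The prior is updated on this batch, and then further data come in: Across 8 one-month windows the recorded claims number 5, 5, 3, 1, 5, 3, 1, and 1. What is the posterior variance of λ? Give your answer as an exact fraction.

113/1681

Total count: 2 + 12 + 8 + 16 + 11 + 21 + 8 = 78.
Total exposure: 1 + 6 + 3 + 5 + 4 + 6 + 4 = 29 months.
After the first batch: Gamma(11 + 78, 4 + 29) = Gamma(89, 33).
Total count: 5 + 5 + 3 + 1 + 5 + 3 + 1 + 1 = 24.
Total exposure: 8 months.
After the second batch: Gamma(89 + 24, 33 + 8) = Gamma(113, 41).
Posterior variance = α'/β'² = 113/1681.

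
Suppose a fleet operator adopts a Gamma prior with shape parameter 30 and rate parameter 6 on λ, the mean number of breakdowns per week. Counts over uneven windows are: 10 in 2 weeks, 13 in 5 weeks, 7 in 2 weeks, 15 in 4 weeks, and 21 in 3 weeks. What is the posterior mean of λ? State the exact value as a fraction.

48/11

Total count: 10 + 13 + 7 + 15 + 21 = 66.
Total exposure: 2 + 5 + 2 + 4 + 3 = 16 weeks.
By Gamma–Poisson conjugacy, the posterior is Gamma(α + Σx, β + Σt) = Gamma(30 + 66, 6 + 16) = Gamma(96, 22).
Posterior mean = α'/β' = 96/22 = 48/11.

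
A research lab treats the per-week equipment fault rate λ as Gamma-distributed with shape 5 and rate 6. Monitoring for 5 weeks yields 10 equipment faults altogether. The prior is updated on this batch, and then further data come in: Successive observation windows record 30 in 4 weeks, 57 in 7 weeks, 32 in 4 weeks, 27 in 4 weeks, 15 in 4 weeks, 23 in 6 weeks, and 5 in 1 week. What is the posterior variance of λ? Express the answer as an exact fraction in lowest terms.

204/1681

Total count 10 over total exposure 5 weeks.
After the first batch: Gamma(5 + 10, 6 + 5) = Gamma(15, 11).
Total count: 30 + 57 + 32 + 27 + 15 + 23 + 5 = 189.
Total exposure: 4 + 7 + 4 + 4 + 4 + 6 + 1 = 30 weeks.
After the second batch: Gamma(15 + 189, 11 + 30) = Gamma(204, 41).
Posterior variance = α'/β'² = 204/1681.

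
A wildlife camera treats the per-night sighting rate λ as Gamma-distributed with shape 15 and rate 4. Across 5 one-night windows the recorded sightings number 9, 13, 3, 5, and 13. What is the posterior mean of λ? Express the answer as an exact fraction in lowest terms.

Total count: 9 + 13 + 3 + 5 + 13 = 43.
Total exposure: 5 nights.
The Gamma prior is conjugate for the Poisson rate, so λ | data ~ Gamma(15+43, 4+5) = Gamma(58, 9).
Posterior mean = α'/β' = 58/9.

58/9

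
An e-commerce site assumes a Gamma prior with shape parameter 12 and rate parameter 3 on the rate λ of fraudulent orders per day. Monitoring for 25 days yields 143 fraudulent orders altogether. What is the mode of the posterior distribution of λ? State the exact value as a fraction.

11/2

Total count 143 over total exposure 25 days.
Gamma(α, β) with Poisson data over total exposure Σt gives posterior Gamma(α+Σx, β+Σt) = Gamma(155, 28).
Posterior mode = (α'−1)/β' = 154/28 = 11/2.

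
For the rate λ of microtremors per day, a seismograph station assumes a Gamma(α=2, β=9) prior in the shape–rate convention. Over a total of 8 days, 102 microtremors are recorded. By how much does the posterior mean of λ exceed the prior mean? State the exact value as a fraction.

Total count 102 over total exposure 8 days.
Gamma(α, β) with Poisson data over total exposure Σt gives posterior Gamma(α+Σx, β+Σt) = Gamma(104, 17).
Posterior mean = 104/17 = 104/17; prior mean = 2/9 = 2/9. Difference = 104/17 − 2/9 = 902/153.

902/153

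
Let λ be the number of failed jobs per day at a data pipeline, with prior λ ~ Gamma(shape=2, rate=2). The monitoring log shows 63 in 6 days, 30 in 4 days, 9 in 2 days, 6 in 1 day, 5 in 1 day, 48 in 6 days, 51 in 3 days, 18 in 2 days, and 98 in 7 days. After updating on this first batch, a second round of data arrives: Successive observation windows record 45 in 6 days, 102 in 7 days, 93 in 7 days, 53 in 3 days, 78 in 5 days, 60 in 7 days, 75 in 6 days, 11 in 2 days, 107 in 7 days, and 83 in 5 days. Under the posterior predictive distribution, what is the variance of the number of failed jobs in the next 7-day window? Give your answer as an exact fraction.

Total count: 63 + 30 + 9 + 6 + 5 + 48 + 51 + 18 + 98 = 328.
Total exposure: 6 + 4 + 2 + 1 + 1 + 6 + 3 + 2 + 7 = 32 days.
After the first batch: Gamma(2 + 328, 2 + 32) = Gamma(330, 34).
Total count: 45 + 102 + 93 + 53 + 78 + 60 + 75 + 11 + 107 + 83 = 707.
Total exposure: 6 + 7 + 7 + 3 + 5 + 7 + 6 + 2 + 7 + 5 = 55 days.
After the second batch: Gamma(330 + 707, 34 + 55) = Gamma(1037, 89).
The posterior predictive for a window of length T is Negative Binomial with variance T·α'·(β'+T)/β'² = 7·1037·96/7921 = 696864/7921.

696864/7921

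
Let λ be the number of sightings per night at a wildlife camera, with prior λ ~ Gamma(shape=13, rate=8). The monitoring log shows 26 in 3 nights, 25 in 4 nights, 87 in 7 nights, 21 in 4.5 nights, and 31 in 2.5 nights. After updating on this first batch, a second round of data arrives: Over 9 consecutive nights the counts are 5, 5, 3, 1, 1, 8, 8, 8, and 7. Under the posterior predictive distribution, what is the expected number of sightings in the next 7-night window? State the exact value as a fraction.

1743/38

Total count: 26 + 25 + 87 + 21 + 31 = 190.
Total exposure: 3 + 4 + 7 + 4.5 + 2.5 = 21 nights.
After the first batch: Gamma(13 + 190, 8 + 21) = Gamma(203, 29).
Total count: 5 + 5 + 3 + 1 + 1 + 8 + 8 + 8 + 7 = 46.
Total exposure: 9 nights.
After the second batch: Gamma(203 + 46, 29 + 9) = Gamma(249, 38).
Predictive mean over a 7-night window = T·E[λ|data] = 7·249/38 = 1743/38.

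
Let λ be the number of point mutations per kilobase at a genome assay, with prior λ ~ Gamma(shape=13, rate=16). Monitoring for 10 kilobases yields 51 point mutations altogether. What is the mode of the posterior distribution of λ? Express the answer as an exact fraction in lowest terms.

Total count 51 over total exposure 10 kilobases.
The Gamma prior is conjugate for the Poisson rate, so λ | data ~ Gamma(13+51, 16+10) = Gamma(64, 26).
Posterior mode = (α'−1)/β' = 63/26.

63/26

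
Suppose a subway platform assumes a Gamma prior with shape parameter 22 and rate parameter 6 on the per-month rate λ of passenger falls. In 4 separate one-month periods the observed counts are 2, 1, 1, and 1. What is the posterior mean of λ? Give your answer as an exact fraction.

Total count: 2 + 1 + 1 + 1 = 5.
Total exposure: 4 months.
Conjugate update: add total count to the shape and total exposure to the rate, giving Gamma(27, 10).
Posterior mean = α'/β' = 27/10.

27/10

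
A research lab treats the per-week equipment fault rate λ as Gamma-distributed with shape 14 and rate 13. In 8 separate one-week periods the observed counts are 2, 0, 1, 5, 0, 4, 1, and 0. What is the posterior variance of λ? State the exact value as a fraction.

Total count: 2 + 0 + 1 + 5 + 0 + 4 + 1 + 0 = 13.
Total exposure: 8 weeks.
The Gamma prior is conjugate for the Poisson rate, so λ | data ~ Gamma(14+13, 13+8) = Gamma(27, 21).
Posterior variance = α'/β'² = 27/441 = 3/49.

3/49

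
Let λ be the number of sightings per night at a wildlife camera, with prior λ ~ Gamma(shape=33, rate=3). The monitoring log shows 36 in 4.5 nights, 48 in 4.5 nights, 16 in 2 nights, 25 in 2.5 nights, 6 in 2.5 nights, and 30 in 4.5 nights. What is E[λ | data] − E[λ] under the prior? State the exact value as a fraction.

Total count: 36 + 48 + 16 + 25 + 6 + 30 = 161.
Total exposure: 4.5 + 4.5 + 2 + 2.5 + 2.5 + 4.5 = 20.5 nights.
Posterior: α' = 33 + 161 = 194, β' = 3 + 20.5 = 47/2.
Posterior mean = 194/(47/2) = 388/47; prior mean = 33/3 = 11. Difference = 388/47 − 11 = -129/47.

-129/47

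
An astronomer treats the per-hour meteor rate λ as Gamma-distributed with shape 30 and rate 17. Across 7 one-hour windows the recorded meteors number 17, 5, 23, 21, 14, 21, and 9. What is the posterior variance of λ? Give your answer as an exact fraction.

35/144

Total count: 17 + 5 + 23 + 21 + 14 + 21 + 9 = 110.
Total exposure: 7 hours.
Gamma(α, β) with Poisson data over total exposure Σt gives posterior Gamma(α+Σx, β+Σt) = Gamma(140, 24).
Posterior variance = α'/β'² = 140/576 = 35/144.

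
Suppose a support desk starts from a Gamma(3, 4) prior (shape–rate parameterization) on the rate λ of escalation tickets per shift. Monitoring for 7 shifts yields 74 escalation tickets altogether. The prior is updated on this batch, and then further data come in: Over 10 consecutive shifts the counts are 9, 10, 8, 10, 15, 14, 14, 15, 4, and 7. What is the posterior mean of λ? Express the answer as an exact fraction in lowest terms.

61/7

Total count 74 over total exposure 7 shifts.
After the first batch: Gamma(3 + 74, 4 + 7) = Gamma(77, 11).
Total count: 9 + 10 + 8 + 10 + 15 + 14 + 14 + 15 + 4 + 7 = 106.
Total exposure: 10 shifts.
After the second batch: Gamma(77 + 106, 11 + 10) = Gamma(183, 21).
Posterior mean = α'/β' = 183/21 = 61/7.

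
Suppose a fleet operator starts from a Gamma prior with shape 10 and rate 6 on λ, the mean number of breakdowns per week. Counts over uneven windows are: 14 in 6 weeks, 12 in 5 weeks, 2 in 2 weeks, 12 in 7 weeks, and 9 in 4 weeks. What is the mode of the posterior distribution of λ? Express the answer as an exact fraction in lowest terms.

29/15

Total count: 14 + 12 + 2 + 12 + 9 = 49.
Total exposure: 6 + 5 + 2 + 7 + 4 = 24 weeks.
Conjugate update: add total count to the shape and total exposure to the rate, giving Gamma(59, 30).
Posterior mode = (α'−1)/β' = 58/30 = 29/15.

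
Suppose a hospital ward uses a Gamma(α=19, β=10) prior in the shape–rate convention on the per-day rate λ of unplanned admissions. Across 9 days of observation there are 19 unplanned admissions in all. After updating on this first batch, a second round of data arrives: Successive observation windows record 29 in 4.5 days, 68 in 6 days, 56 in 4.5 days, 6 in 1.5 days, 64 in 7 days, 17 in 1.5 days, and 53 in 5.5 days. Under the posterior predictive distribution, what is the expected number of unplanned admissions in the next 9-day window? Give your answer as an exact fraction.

Total count 19 over total exposure 9 days.
After the first batch: Gamma(19 + 19, 10 + 9) = Gamma(38, 19).
Total count: 29 + 68 + 56 + 6 + 64 + 17 + 53 = 293.
Total exposure: 4.5 + 6 + 4.5 + 1.5 + 7 + 1.5 + 5.5 = 30.5 days.
After the second batch: Gamma(38 + 293, 19 + 30.5) = Gamma(331, 99/2).
Predictive mean over a 9-day window = T·E[λ|data] = 9·331/(99/2) = 662/11.

662/11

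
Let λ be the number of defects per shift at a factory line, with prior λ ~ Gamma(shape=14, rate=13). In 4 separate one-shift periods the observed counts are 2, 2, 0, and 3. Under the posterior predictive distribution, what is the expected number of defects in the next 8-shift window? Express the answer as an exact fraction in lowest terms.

168/17

Total count: 2 + 2 + 0 + 3 = 7.
Total exposure: 4 shifts.
By Gamma–Poisson conjugacy, the posterior is Gamma(α + Σx, β + Σt) = Gamma(14 + 7, 13 + 4) = Gamma(21, 17).
Predictive mean over an 8-shift window = T·E[λ|data] = 8·21/17 = 168/17.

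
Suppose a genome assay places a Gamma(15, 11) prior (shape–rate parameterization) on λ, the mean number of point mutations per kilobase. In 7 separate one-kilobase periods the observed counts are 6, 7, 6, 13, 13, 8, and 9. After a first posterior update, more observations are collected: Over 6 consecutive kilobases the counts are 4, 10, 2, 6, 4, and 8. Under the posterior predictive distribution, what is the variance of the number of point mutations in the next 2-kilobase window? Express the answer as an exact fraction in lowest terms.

481/48

Total count: 6 + 7 + 6 + 13 + 13 + 8 + 9 = 62.
Total exposure: 7 kilobases.
After the first batch: Gamma(15 + 62, 11 + 7) = Gamma(77, 18).
Total count: 4 + 10 + 2 + 6 + 4 + 8 = 34.
Total exposure: 6 kilobases.
After the second batch: Gamma(77 + 34, 18 + 6) = Gamma(111, 24).
The posterior predictive for a window of length T is Negative Binomial with variance T·α'·(β'+T)/β'² = 2·111·26/576 = 481/48.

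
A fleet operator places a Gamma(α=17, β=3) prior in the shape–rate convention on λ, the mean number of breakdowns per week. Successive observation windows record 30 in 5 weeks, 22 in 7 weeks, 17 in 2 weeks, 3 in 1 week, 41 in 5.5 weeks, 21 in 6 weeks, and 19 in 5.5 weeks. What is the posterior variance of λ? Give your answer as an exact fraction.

34/245

Total count: 30 + 22 + 17 + 3 + 41 + 21 + 19 = 153.
Total exposure: 5 + 7 + 2 + 1 + 5.5 + 6 + 5.5 = 32 weeks.
Conjugate update: add total count to the shape and total exposure to the rate, giving Gamma(170, 35).
Posterior variance = α'/β'² = 170/1225 = 34/245.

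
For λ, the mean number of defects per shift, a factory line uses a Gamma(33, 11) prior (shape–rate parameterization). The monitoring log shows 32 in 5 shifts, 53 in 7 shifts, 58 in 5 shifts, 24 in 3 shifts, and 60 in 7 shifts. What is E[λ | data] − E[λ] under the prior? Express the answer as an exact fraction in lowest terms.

Total count: 32 + 53 + 58 + 24 + 60 = 227.
Total exposure: 5 + 7 + 5 + 3 + 7 = 27 shifts.
Gamma(α, β) with Poisson data over total exposure Σt gives posterior Gamma(α+Σx, β+Σt) = Gamma(260, 38).
Posterior mean = 260/38 = 130/19; prior mean = 33/11 = 3. Difference = 130/19 − 3 = 73/19.

73/19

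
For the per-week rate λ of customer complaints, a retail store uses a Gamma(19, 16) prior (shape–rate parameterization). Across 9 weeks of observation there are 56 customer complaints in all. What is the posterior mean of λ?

3

Total count 56 over total exposure 9 weeks.
Conjugate update: add total count to the shape and total exposure to the rate, giving Gamma(75, 25).
Posterior mean = α'/β' = 75/25 = 3.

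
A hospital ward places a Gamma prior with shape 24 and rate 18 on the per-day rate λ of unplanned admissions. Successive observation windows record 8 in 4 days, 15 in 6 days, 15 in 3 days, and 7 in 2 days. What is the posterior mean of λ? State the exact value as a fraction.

23/11

Total count: 8 + 15 + 15 + 7 = 45.
Total exposure: 4 + 6 + 3 + 2 = 15 days.
Conjugate update: add total count to the shape and total exposure to the rate, giving Gamma(69, 33).
Posterior mean = α'/β' = 69/33 = 23/11.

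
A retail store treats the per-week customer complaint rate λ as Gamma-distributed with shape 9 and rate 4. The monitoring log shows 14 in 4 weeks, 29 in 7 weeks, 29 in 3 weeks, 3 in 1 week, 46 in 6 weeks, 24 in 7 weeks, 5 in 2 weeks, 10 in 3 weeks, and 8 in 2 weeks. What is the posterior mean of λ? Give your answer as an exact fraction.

Total count: 14 + 29 + 29 + 3 + 46 + 24 + 5 + 10 + 8 = 168.
Total exposure: 4 + 7 + 3 + 1 + 6 + 7 + 2 + 3 + 2 = 35 weeks.
Conjugate update: add total count to the shape and total exposure to the rate, giving Gamma(177, 39).
Posterior mean = α'/β' = 177/39 = 59/13.

59/13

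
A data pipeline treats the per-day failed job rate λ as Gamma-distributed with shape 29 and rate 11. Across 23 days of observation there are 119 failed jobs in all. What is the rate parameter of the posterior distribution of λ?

34

Total count 119 over total exposure 23 days.
Posterior: α' = 29 + 119 = 148, β' = 11 + 23 = 34.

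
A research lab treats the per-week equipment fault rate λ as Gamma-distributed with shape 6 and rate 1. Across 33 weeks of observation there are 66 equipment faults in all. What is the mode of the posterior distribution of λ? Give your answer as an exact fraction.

71/34

Total count 66 over total exposure 33 weeks.
Gamma(α, β) with Poisson data over total exposure Σt gives posterior Gamma(α+Σx, β+Σt) = Gamma(72, 34).
Posterior mode = (α'−1)/β' = 71/34.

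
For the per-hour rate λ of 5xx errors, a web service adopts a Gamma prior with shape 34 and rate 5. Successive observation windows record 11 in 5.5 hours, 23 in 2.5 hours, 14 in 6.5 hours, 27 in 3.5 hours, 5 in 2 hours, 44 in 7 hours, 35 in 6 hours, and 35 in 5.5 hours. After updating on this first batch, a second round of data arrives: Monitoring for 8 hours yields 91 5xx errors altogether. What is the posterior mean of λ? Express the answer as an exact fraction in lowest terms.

638/103

Total count: 11 + 23 + 14 + 27 + 5 + 44 + 35 + 35 = 194.
Total exposure: 5.5 + 2.5 + 6.5 + 3.5 + 2 + 7 + 6 + 5.5 = 38.5 hours.
After the first batch: Gamma(34 + 194, 5 + 38.5) = Gamma(228, 87/2).
Total count 91 over total exposure 8 hours.
After the second batch: Gamma(228 + 91, 87/2 + 8) = Gamma(319, 103/2).
Posterior mean = α'/β' = 319/(103/2) = 638/103.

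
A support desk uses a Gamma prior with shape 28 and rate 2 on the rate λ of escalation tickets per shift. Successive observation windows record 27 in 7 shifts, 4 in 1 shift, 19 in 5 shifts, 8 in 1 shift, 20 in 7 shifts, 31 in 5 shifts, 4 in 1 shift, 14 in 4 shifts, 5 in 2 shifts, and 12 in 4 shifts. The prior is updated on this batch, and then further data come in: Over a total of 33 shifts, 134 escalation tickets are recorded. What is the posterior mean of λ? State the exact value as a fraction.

17/4

Total count: 27 + 4 + 19 + 8 + 20 + 31 + 4 + 14 + 5 + 12 = 144.
Total exposure: 7 + 1 + 5 + 1 + 7 + 5 + 1 + 4 + 2 + 4 = 37 shifts.
After the first batch: Gamma(28 + 144, 2 + 37) = Gamma(172, 39).
Total count 134 over total exposure 33 shifts.
After the second batch: Gamma(172 + 134, 39 + 33) = Gamma(306, 72).
Posterior mean = α'/β' = 306/72 = 17/4.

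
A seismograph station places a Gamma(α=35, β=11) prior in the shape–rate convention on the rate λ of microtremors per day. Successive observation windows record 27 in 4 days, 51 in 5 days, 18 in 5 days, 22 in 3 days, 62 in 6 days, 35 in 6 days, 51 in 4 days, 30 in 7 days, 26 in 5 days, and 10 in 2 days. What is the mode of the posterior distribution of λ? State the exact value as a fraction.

183/29

Total count: 27 + 51 + 18 + 22 + 62 + 35 + 51 + 30 + 26 + 10 = 332.
Total exposure: 4 + 5 + 5 + 3 + 6 + 6 + 4 + 7 + 5 + 2 = 47 days.
Gamma(α, β) with Poisson data over total exposure Σt gives posterior Gamma(α+Σx, β+Σt) = Gamma(367, 58).
Posterior mode = (α'−1)/β' = 366/58 = 183/29.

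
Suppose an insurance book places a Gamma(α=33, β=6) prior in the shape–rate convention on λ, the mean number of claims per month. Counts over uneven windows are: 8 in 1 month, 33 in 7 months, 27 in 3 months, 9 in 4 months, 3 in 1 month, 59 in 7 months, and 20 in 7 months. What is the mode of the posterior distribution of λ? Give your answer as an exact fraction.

Total count: 8 + 33 + 27 + 9 + 3 + 59 + 20 = 159.
Total exposure: 1 + 7 + 3 + 4 + 1 + 7 + 7 = 30 months.
The Gamma prior is conjugate for the Poisson rate, so λ | data ~ Gamma(33+159, 6+30) = Gamma(192, 36).
Posterior mode = (α'−1)/β' = 191/36.

191/36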